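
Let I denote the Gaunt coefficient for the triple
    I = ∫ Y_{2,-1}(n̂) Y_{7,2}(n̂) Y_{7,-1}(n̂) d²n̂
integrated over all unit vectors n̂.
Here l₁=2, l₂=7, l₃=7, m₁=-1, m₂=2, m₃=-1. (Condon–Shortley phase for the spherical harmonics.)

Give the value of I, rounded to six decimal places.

0.077064

Checks pass: Σm=0; 16 even; l₃=7∈[5,9].
(2·2+1)(2·7+1)(2·7+1) = 1125
Δ: 2! 2! 12! / 17! → 1/185640
sum: t=0:+1/2419200 t=1:−1/518400 t=2:+1/2419200 = -1/907200
3j²(2 7 7; 0 0 0) = Δ·Π!·Σ² = 56/3315  (sign +1)
sum: t=1:−1/1935360 t=2:+1/1209600 = 1/3225600
3j²(2 7 7; -1 2 -1) = Δ·Π!·Σ² = 243/61880  (sign +1)
combine: 4πI² = 1125·56/3315·243/61880 = 3645/48841
take √, sign +1: I = 0.07706400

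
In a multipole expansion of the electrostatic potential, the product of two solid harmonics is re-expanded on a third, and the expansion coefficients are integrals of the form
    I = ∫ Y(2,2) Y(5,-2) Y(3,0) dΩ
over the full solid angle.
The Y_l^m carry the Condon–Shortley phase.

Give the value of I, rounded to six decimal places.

0.141758

m-sum 0 ✓  L=10 even ✓  3≤3≤7 ✓
Π(2lᵢ+1) = 5×11×7 = 385
triangle coeff Δ(2,5,3) = 1/2310
Σ_t [2,2]: t=2:+1/144 = 1/144
(3j)²=10/231 [(2 5 3; 0 0 0)], sign=-1
Σ_t [0,0]: t=0:+1/864 = 1/864
(3j)²=1/66 [(2 5 3; 2 -2 0)], sign=-1
⇒ 4πI² = 25/99
I = (+1)√(25/99/(4π)) = 0.14175797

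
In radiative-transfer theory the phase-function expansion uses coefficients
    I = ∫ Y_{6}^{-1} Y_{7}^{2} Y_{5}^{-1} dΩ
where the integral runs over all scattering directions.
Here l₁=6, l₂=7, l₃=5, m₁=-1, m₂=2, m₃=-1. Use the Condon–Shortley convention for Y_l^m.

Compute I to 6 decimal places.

Rules hold: Σm=0, L=18 even, 1≤5≤13.
N = 13·15·11 = 2145
Δ = 8!·4!·6!/19! = 1/174594420
Racah Σ t=2..6: t=2:+1/4147200 t=3:−1/207360 t=4:+1/82944 t=5:−1/207360 t=6:+1/4147200 = 1/345600
⇒ 3j(6 7 5; 0 0 0)² = 420/46189, sgn -1
Racah Σ t=3..7: t=3:−1/12441600 t=4:+1/414720 t=5:−1/138240 t=6:+1/311040 t=7:−1/5806080 = -1/537600
⇒ 3j(6 7 5; -1 2 -1)² = 2916/323323, sgn -1
4πI² = N·(3j₀)²·(3jₘ)² = 2624400/14919047
I = +1·√(0.175909/4π) = 0.11831493

0.118315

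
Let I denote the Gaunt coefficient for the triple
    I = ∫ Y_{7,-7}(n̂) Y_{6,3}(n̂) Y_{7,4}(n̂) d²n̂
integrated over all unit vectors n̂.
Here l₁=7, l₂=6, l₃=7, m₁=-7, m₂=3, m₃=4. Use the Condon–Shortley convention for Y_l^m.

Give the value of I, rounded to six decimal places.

Checks pass: Σm=0; 20 even; l₃=7∈[1,13].
(2·7+1)(2·6+1)(2·7+1) = 2925
Δ: 6! 8! 6! / 21! → 1/2444321880
sum: t=0:+1/2612736000 t=1:−1/20736000 t=2:+1/1658880 t=3:−1/746496 t=4:+1/1658880 t=5:−1/20736000 t=6:+1/2612736000 = -1/4354560
3j²(7 6 7; 0 0 0) = Δ·Π!·Σ² = 1000/138567  (sign +1)
sum: t=6:+1/1045094400 = 1/1045094400
3j²(7 6 7; -7 3 4) = Δ·Π!·Σ² = 11/646  (sign -1)
combine: 4πI² = 2925·1000/138567·11/646 = 37500/104329
take √, sign -1: I = -0.16912514

-0.169125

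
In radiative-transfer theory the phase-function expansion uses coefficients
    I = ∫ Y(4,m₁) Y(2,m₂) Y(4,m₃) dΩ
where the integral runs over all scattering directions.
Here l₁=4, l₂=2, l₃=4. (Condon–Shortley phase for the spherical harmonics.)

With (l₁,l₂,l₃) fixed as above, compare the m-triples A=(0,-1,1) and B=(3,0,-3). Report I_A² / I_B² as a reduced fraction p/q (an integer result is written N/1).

Same 4,2,4: normalisation and zero-m 3j drop out of the ratio.
A: Δ: 2! 6! 2! / 11! → 1/13860; sum: t=0:+1/96 t=1:−1/72 = -1/288; 3j²(4 2 4; 0 -1 1) = Δ·Π!·Σ² = 1/462  (sign +1)
B: Δ: 2! 6! 2! / 11! → 1/13860; sum: t=0:+1/480 t=1:−1/720 = 1/1440; 3j²(4 2 4; 3 0 -3) = Δ·Π!·Σ² = 7/1980  (sign -1)
I_A²/I_B² = (1/462)/(7/1980) = 30/49

30/49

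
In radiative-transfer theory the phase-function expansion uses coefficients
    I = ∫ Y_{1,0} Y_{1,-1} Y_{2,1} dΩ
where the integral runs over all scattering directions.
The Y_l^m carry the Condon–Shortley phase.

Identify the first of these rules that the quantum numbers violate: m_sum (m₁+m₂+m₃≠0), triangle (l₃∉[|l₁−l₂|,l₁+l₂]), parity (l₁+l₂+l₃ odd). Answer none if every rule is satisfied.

Σmᵢ = 0  ✓
l₃∈[|l₁−l₂|,l₁+l₂]=[0,2], have l₃=2  ✓
Σlᵢ = 4 ⇒ even  ✓

none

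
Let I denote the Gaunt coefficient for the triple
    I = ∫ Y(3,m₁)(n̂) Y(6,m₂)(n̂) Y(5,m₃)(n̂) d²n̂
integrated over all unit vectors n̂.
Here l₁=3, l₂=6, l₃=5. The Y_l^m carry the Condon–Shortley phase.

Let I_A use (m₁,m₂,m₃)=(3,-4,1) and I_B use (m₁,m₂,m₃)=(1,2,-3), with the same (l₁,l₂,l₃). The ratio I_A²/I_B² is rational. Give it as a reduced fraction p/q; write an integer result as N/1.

12/7

Shared (l₁,l₂,l₃)=(3,6,5): N and (l;000)² cancel in I_A²/I_B².
A: Δ = 4!·2!·8!/15! = 1/675675; Racah Σ t=0..0: t=0:+1/69120 = 1/69120; ⇒ 3j(3 6 5; 3 -4 1)² = 4/143, sgn +1
B: Δ = 4!·2!·8!/15! = 1/675675; Racah Σ t=0..2: t=0:+1/1935360 t=1:−1/30240 t=2:+1/11520 = 1/18432; ⇒ 3j(3 6 5; 1 2 -3)² = 7/429, sgn +1
I_A²/I_B² = (4/143)/(7/429) = 12/7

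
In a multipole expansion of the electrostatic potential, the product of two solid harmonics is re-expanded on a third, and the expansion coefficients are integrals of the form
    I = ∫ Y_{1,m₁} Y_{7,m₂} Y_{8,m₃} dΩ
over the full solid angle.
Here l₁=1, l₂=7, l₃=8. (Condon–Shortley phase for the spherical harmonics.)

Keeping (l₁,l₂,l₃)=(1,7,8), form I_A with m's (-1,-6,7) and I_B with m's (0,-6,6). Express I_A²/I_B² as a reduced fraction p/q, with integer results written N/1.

Shared (l₁,l₂,l₃)=(1,7,8): N and (l;000)² cancel in I_A²/I_B².
A: Δ = 0!·2!·14!/17! = 1/2040; Racah Σ t=0..0: t=0:+1/12454041600 = 1/12454041600; ⇒ 3j(1 7 8; -1 -6 7)² = 7/136, sgn -1
B: Δ = 0!·2!·14!/17! = 1/2040; Racah Σ t=0..0: t=0:+1/6227020800 = 1/6227020800; ⇒ 3j(1 7 8; 0 -6 6)² = 7/510, sgn +1
I_A²/I_B² = (7/136)/(7/510) = 15/4

15/4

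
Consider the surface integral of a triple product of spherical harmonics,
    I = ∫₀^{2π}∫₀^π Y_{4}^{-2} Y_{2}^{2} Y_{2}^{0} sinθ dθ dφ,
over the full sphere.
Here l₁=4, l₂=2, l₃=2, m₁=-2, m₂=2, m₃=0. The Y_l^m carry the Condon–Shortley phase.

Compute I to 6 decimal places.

m-sum 0 ✓  L=8 even ✓  2≤2≤6 ✓
Π(2lᵢ+1) = 9×5×5 = 225
triangle coeff Δ(4,2,2) = 1/630
Σ_t [2,2]: t=2:+1/16 = 1/16
(3j)²=2/35 [(4 2 2; 0 0 0)], sign=+1
Σ_t [4,4]: t=4:+1/96 = 1/96
(3j)²=1/42 [(4 2 2; -2 2 0)], sign=+1
⇒ 4πI² = 15/49
I = (+1)√(15/49/(4π)) = 0.15607835

0.156078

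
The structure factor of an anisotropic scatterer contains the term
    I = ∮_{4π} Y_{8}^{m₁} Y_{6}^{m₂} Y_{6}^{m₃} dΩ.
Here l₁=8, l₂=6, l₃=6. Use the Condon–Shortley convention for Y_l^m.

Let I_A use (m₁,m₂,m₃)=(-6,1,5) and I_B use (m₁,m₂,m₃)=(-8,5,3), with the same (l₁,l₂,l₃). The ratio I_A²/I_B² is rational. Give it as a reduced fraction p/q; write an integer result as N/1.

1/3

l's match ⇒ only the (l;m) 3-j factors differ between A and B.
A: triangle coeff Δ(8,6,6) = 1/1309458150; Σ_t [6,7]: t=6:+1/348364800 t=7:−1/609638400 = 1/812851200; (3j)²=11/2261 [(8 6 6; -6 1 5)], sign=-1
B: triangle coeff Δ(8,6,6) = 1/1309458150; Σ_t [8,8]: t=8:+1/9754214400 = 1/9754214400; (3j)²=33/2261 [(8 6 6; -8 5 3)], sign=-1
I_A²/I_B² = (11/2261)/(33/2261) = 1/3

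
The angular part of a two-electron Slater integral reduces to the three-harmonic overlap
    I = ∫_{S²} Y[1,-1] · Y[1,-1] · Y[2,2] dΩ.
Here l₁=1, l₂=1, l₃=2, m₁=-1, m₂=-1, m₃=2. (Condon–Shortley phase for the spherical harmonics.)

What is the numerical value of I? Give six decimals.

0.309019

m-sum 0 ✓  L=4 even ✓  0≤2≤2 ✓
Π(2lᵢ+1) = 3×3×5 = 45
triangle coeff Δ(1,1,2) = 1/30
Σ_t [0,0]: t=0:+1/1 = 1/1
(3j)²=2/15 [(1 1 2; 0 0 0)], sign=+1
Σ_t [0,0]: t=0:+1/4 = 1/4
(3j)²=1/5 [(1 1 2; -1 -1 2)], sign=+1
⇒ 4πI² = 6/5
I = (+1)√(6/5/(4π)) = 0.30901936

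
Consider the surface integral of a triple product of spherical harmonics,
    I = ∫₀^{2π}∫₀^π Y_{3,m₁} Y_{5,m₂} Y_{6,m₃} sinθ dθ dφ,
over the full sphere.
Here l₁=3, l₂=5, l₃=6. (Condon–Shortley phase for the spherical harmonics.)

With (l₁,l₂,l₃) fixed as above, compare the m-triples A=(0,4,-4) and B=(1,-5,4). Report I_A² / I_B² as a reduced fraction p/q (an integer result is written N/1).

5/6

Shared (l₁,l₂,l₃)=(3,5,6): N and (l;000)² cancel in I_A²/I_B².
A: Δ = 2!·4!·8!/15! = 1/675675; Racah Σ t=1..2: t=1:−1/161280 t=2:+1/60480 = 1/96768; ⇒ 3j(3 5 6; 0 4 -4)² = 15/1001, sgn +1
B: Δ = 2!·4!·8!/15! = 1/675675; Racah Σ t=0..0: t=0:+1/322560 = 1/322560; ⇒ 3j(3 5 6; 1 -5 4)² = 18/1001, sgn +1
I_A²/I_B² = (15/1001)/(18/1001) = 5/6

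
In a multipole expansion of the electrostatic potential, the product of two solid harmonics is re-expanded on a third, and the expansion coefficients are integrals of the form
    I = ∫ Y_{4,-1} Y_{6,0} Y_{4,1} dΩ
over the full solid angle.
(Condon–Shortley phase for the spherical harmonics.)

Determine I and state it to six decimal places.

0.007113

m-sum 0 ✓  L=14 even ✓  2≤4≤10 ✓
Π(2lᵢ+1) = 9×13×9 = 1053
triangle coeff Δ(4,6,4) = 1/1261260
Σ_t [2,4]: t=2:+1/4608 t=3:−1/1296 t=4:+1/4608 = -7/20736
(3j)²=20/1287 [(4 6 4; 0 0 0)], sign=-1
Σ_t [3,5]: t=3:−1/2592 t=4:+1/2304 t=5:−1/28800 = 7/518400
(3j)²=1/25740 [(4 6 4; -1 0 1)], sign=-1
⇒ 4πI² = 1/1573
I = (+1)√(1/1573/(4π)) = 0.00711264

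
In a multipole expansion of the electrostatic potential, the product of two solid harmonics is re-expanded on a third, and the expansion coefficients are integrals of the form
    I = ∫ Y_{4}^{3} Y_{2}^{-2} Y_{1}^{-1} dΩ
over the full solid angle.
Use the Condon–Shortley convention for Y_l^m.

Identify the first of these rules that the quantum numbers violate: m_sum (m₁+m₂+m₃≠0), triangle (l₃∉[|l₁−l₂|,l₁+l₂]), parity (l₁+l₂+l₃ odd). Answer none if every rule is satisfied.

Σmᵢ = 0  ✓
l₃∈[|l₁−l₂|,l₁+l₂]=[2,6], have l₃=1  ✗
Σlᵢ = 7 ⇒ odd

triangle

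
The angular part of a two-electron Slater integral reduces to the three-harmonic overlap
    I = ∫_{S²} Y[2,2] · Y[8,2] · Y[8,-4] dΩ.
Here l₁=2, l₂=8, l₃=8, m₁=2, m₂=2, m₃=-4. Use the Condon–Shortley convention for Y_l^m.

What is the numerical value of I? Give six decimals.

m-sum 0 ✓  L=18 even ✓  6≤8≤10 ✓
Π(2lᵢ+1) = 5×17×17 = 1445
triangle coeff Δ(2,8,8) = 1/348840
Σ_t [0,2]: t=0:+1/116121600 t=1:−1/25401600 t=2:+1/116121600 = -1/45158400
(3j)²=24/1615 [(2 8 8; 0 0 0)], sign=-1
Σ_t [0,0]: t=0:+1/348364800 = 1/348364800
(3j)²=11/646 [(2 8 8; 2 2 -4)], sign=+1
⇒ 4πI² = 132/361
I = (-1)√(132/361/(4π)) = -0.17058013

-0.170580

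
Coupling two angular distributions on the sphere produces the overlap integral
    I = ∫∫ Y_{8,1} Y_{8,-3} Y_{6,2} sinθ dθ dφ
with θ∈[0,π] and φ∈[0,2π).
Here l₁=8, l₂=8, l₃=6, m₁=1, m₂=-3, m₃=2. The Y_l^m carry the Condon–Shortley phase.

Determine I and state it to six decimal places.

m-sum 0 ✓  L=22 even ✓  0≤6≤16 ✓
Π(2lᵢ+1) = 17×17×13 = 3757
triangle coeff Δ(8,8,6) = 1/13742520792
Σ_t [2,8]: t=2:+1/41803776000 t=3:−1/435456000 t=4:+1/39813120 t=5:−1/18662400 t=6:+1/39813120 t=7:−1/435456000 t=8:+1/41803776000 = -11/1393459200
(3j)²=600/96577 [(8 8 6; 0 0 0)], sign=-1
Σ_t [1,5]: t=1:−1/12541132800 t=2:+1/348364800 t=3:−1/69672960 t=4:+1/74649600 t=5:−1/497664000 = -11/62705664000
(3j)²=11/579462 [(8 8 6; 1 -3 2)], sign=-1
⇒ 4πI² = 1100/2482597
I = (+1)√(1100/2482597/(4π)) = 0.00593797

0.005938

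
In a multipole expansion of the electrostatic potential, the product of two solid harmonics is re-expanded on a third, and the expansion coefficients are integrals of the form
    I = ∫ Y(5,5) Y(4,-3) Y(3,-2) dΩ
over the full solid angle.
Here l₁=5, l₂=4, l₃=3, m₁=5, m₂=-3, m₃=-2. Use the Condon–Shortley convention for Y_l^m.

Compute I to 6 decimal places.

-0.212007

Checks pass: Σm=0; 12 even; l₃=3∈[1,9].
(2·5+1)(2·4+1)(2·3+1) = 693
Δ: 6! 4! 2! / 13! → 1/180180
sum: t=2:+1/576 t=3:−1/144 t=4:+1/576 = -1/288
3j²(5 4 3; 0 0 0) = Δ·Π!·Σ² = 20/1001  (sign +1)
sum: t=0:+1/17280 = 1/17280
3j²(5 4 3; 5 -3 -2) = Δ·Π!·Σ² = 35/858  (sign -1)
combine: 4πI² = 693·20/1001·35/858 = 1050/1859
take √, sign -1: I = -0.21200691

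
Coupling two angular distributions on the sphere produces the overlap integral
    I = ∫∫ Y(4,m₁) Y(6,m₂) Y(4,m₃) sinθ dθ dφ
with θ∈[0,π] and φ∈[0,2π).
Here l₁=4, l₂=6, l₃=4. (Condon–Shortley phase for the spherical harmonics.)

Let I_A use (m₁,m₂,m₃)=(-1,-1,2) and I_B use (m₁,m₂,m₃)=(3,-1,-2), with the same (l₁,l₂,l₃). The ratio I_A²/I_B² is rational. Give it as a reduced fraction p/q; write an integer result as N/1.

63/169

Shared (l₁,l₂,l₃)=(4,6,4): N and (l;000)² cancel in I_A²/I_B².
A: Δ = 6!·2!·6!/15! = 1/1261260; Racah Σ t=3..5: t=3:−1/3456 t=4:+1/5760 t=5:−1/172800 = -7/57600; ⇒ 3j(4 6 4; -1 -1 2)² = 21/2860, sgn -1
B: Δ = 6!·2!·6!/15! = 1/1261260; Racah Σ t=0..1: t=0:+1/86400 t=1:−1/11520 = -13/172800; ⇒ 3j(4 6 4; 3 -1 -2)² = 13/660, sgn -1
I_A²/I_B² = (21/2860)/(13/660) = 63/169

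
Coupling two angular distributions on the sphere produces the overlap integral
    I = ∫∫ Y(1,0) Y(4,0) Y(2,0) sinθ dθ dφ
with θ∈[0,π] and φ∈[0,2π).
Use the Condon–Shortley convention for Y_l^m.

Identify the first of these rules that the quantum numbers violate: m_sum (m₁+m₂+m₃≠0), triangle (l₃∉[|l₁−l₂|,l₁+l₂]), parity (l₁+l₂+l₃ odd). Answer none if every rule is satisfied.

triangle

azimuthal sum: 0 + 0 + 0 = 0  ✓
3 ≤ 2 ≤ 5 (triangle on l)  ✗
L = 1 + 4 + 2 = 7 (odd)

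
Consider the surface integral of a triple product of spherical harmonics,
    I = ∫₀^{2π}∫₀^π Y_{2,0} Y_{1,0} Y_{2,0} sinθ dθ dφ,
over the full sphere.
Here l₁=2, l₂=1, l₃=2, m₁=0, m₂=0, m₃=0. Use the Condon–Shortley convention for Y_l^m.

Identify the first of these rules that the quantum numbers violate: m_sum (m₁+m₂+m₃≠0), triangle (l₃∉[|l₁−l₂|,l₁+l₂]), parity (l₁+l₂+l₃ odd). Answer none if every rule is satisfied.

parity

m₁+m₂+m₃ = 0 + 0 + 0 = 0  ✓
triangle: |2−1|=1 ≤ l₃=2 ≤ 2+1=3  ✓
parity: l₁+l₂+l₃ = 5 is odd  ✗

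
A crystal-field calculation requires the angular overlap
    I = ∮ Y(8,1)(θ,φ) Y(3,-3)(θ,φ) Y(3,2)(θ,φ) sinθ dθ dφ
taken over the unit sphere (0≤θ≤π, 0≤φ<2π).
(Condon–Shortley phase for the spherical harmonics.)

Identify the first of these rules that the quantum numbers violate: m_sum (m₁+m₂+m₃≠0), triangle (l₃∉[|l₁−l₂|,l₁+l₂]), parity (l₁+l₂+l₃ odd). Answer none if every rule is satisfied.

m₁+m₂+m₃ = 1 − 3 + 2 = 0  ✓
triangle: |8−3|=5 ≤ l₃=3 ≤ 8+3=11  ✗
parity: l₁+l₂+l₃ = 14 is even

triangle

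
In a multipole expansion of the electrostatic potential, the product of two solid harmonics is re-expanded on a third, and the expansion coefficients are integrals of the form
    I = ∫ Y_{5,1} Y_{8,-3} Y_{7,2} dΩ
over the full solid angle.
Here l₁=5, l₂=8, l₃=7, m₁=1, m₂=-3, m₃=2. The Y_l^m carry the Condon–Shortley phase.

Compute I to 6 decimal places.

-0.113347

Checks pass: Σm=0; 20 even; l₃=7∈[3,13].
(2·5+1)(2·8+1)(2·7+1) = 2805
Δ: 6! 4! 10! / 21! → 1/814773960
sum: t=1:−1/87091200 t=2:+1/4976640 t=3:−1/2073600 t=4:+1/4976640 t=5:−1/87091200 = -1/9676800
3j²(5 8 7; 0 0 0) = Δ·Π!·Σ² = 360/46189  (sign +1)
sum: t=0:+1/248832000 t=1:−1/12441600 t=2:+1/5806080 t=3:−1/17418240 t=4:+1/418037760 = 61/1492992000
3j²(5 8 7; 1 -3 2) = Δ·Π!·Σ² = 3721/503880  (sign -1)
combine: 4πI² = 2805·360/46189·3721/503880 = 167445/1037153
take √, sign -1: I = -0.11334693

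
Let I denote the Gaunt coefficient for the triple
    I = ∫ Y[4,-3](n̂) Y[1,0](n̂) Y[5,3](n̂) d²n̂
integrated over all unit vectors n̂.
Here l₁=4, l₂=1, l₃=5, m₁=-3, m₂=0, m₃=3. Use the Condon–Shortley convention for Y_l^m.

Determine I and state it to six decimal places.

m-sum 0 ✓  L=10 even ✓  3≤5≤5 ✓
Π(2lᵢ+1) = 9×3×11 = 297
triangle coeff Δ(4,1,5) = 1/495
Σ_t [0,0]: t=0:+1/576 = 1/576
(3j)²=5/99 [(4 1 5; 0 0 0)], sign=-1
Σ_t [0,0]: t=0:+1/5040 = 1/5040
(3j)²=16/495 [(4 1 5; -3 0 3)], sign=+1
⇒ 4πI² = 16/33
I = (-1)√(16/33/(4π)) = -0.19642560

-0.196426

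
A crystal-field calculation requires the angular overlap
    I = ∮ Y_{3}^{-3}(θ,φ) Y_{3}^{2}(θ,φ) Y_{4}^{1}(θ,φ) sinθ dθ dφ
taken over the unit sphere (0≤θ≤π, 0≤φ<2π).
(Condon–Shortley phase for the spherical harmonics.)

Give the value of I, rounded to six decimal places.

Rules hold: Σm=0, L=10 even, 0≤4≤6.
N = 7·7·9 = 441
Δ = 2!·4!·4!/11! = 1/34650
Racah Σ t=0..2: t=0:+1/72 t=1:−1/16 t=2:+1/72 = -5/144
⇒ 3j(3 3 4; 0 0 0)² = 2/77, sgn -1
Racah Σ t=2..2: t=2:+1/288 = 1/288
⇒ 3j(3 3 4; -3 2 1)² = 5/231, sgn -1
4πI² = N·(3j₀)²·(3jₘ)² = 30/121
I = +1·√(0.247934/4π) = 0.14046335

0.140463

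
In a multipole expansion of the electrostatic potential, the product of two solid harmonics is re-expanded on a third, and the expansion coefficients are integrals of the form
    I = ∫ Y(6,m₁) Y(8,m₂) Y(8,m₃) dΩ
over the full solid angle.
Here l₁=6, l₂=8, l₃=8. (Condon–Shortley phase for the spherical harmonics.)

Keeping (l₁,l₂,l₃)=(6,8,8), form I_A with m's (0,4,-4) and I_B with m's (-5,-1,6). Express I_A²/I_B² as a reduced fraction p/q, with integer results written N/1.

8192/13377

l's match ⇒ only the (l;m) 3-j factors differ between A and B.
A: triangle coeff Δ(6,8,8) = 1/13742520792; Σ_t [2,6]: t=2:+1/8360755200 t=3:−1/470292480 t=4:+1/185794560 t=5:−1/435456000 t=6:+1/8957952000 = 1/839808000; (3j)²=2048/289731 [(6 8 8; 0 4 -4)], sign=+1
B: triangle coeff Δ(6,8,8) = 1/13742520792; Σ_t [5,6]: t=5:−1/6967296000 t=6:+1/31352832000 = -1/8957952000; (3j)²=343/29716 [(6 8 8; -5 -1 6)], sign=-1
I_A²/I_B² = (2048/289731)/(343/29716) = 8192/13377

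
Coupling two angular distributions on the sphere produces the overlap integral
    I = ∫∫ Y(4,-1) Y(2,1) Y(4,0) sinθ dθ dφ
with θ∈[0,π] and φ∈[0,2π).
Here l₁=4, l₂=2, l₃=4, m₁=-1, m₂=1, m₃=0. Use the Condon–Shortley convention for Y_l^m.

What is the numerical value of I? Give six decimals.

-0.044869

m-sum 0 ✓  L=10 even ✓  2≤4≤6 ✓
Π(2lᵢ+1) = 9×5×9 = 405
triangle coeff Δ(4,2,4) = 1/13860
Σ_t [0,2]: t=0:+1/192 t=1:−1/36 t=2:+1/192 = -5/288
(3j)²=20/693 [(4 2 4; 0 0 0)], sign=-1
Σ_t [1,2]: t=1:−1/96 t=2:+1/72 = 1/288
(3j)²=1/462 [(4 2 4; -1 1 0)], sign=+1
⇒ 4πI² = 150/5929
I = (-1)√(150/5929/(4π)) = -0.04486937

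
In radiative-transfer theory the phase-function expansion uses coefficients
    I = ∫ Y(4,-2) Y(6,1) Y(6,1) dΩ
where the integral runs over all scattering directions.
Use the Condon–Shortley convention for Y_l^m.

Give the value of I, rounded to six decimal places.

Rules hold: Σm=0, L=16 even, 2≤6≤10.
N = 9·13·13 = 1521
Δ = 4!·4!·8!/17! = 1/15315300
Racah Σ t=0..4: t=0:+1/829440 t=1:−1/25920 t=2:+1/9216 t=3:−1/25920 t=4:+1/829440 = 7/207360
⇒ 3j(4 6 6; 0 0 0)² = 28/2431, sgn +1
Racah Σ t=2..4: t=2:+1/69120 t=3:−1/20736 t=4:+1/69120 = -1/51840
⇒ 3j(4 6 6; -2 1 1)² = 280/21879, sgn +1
4πI² = N·(3j₀)²·(3jₘ)² = 7840/34969
I = +1·√(0.224199/4π) = 0.13357079

0.133571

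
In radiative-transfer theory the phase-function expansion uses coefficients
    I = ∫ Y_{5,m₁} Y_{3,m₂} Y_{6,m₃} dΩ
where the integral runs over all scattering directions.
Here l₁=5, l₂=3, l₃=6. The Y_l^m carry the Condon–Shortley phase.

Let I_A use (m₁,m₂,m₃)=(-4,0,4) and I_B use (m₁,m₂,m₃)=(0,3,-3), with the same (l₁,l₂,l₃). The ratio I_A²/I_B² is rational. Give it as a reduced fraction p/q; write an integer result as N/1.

l's match ⇒ only the (l;m) 3-j factors differ between A and B.
A: triangle coeff Δ(5,3,6) = 1/675675; Σ_t [1,2]: t=1:−1/161280 t=2:+1/60480 = 1/96768; (3j)²=15/1001 [(5 3 6; -4 0 4)], sign=+1
B: triangle coeff Δ(5,3,6) = 1/675675; Σ_t [2,2]: t=2:+1/34560 = 1/34560; (3j)²=4/143 [(5 3 6; 0 3 -3)], sign=-1
I_A²/I_B² = (15/1001)/(4/143) = 15/28

15/28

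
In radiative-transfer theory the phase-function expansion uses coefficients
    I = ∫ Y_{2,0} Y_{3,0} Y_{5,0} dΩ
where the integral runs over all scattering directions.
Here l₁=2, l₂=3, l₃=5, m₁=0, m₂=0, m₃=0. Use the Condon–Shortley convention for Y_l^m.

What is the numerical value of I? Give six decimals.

Rules hold: Σm=0, L=10 even, 1≤5≤5.
N = 5·7·11 = 385
Δ = 0!·4!·6!/11! = 1/2310
Racah Σ t=0..0: t=0:+1/144 = 1/144
⇒ 3j(2 3 5; 0 0 0)² = 10/231, sgn -1
(m-triple is (0,0,0) — same symbol as above.)
4πI² = N·(3j₀)²·(3jₘ)² = 500/693
I = +1·√(0.721501/4π) = 0.23961470

0.239615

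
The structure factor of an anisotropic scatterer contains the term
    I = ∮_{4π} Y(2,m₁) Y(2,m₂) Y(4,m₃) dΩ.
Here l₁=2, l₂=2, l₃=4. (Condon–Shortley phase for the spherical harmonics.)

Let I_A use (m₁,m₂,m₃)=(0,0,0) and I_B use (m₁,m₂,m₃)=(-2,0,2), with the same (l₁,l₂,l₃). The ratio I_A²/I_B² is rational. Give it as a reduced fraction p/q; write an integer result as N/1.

Same 2,2,4: normalisation and zero-m 3j drop out of the ratio.
A: Δ: 0! 4! 4! / 9! → 1/630; sum: t=0:+1/16 = 1/16; 3j²(2 2 4; 0 0 0) = Δ·Π!·Σ² = 2/35  (sign +1)
B: Δ: 0! 4! 4! / 9! → 1/630; sum: t=0:+1/96 = 1/96; 3j²(2 2 4; -2 0 2) = Δ·Π!·Σ² = 1/42  (sign +1)
I_A²/I_B² = (2/35)/(1/42) = 12/5

12/5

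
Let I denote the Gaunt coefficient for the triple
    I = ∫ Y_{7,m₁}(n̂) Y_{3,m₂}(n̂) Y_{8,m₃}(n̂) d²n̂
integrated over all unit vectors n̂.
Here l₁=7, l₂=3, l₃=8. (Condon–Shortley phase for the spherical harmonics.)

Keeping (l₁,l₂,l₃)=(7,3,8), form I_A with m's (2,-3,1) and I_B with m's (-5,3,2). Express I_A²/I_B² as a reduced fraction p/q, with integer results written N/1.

252/55

Same 7,3,8: normalisation and zero-m 3j drop out of the ratio.
A: Δ: 2! 12! 4! / 19! → 1/5290740; sum: t=0:+1/29030400 = 1/29030400; 3j²(7 3 8; 2 -3 1) = Δ·Π!·Σ² = 54/4199  (sign -1)
B: Δ: 2! 12! 4! / 19! → 1/5290740; sum: t=2:+1/348364800 = 1/348364800; 3j²(7 3 8; -5 3 2) = Δ·Π!·Σ² = 165/58786  (sign +1)
I_A²/I_B² = (54/4199)/(165/58786) = 252/55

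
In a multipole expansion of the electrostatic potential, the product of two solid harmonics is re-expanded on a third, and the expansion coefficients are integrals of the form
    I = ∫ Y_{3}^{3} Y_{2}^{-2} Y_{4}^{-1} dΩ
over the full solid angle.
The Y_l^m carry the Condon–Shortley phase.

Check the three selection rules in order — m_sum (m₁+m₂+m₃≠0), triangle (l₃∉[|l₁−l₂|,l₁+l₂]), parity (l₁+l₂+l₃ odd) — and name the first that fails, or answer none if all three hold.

parity

Σmᵢ = 0  ✓
l₃∈[|l₁−l₂|,l₁+l₂]=[1,5], have l₃=4  ✓
Σlᵢ = 9 ⇒ odd  ✗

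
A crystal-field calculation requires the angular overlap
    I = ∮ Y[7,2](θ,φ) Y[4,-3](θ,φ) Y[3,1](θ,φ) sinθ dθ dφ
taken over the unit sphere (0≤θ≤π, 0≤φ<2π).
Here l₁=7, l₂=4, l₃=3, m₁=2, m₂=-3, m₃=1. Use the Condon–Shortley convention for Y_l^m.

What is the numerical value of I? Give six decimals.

Rules hold: Σm=0, L=14 even, 3≤3≤11.
N = 15·9·7 = 945
Δ = 8!·6!·0!/15! = 1/45045
Racah Σ t=4..4: t=4:+1/20736 = 1/20736
⇒ 3j(7 4 3; 0 0 0)² = 35/1287, sgn -1
Racah Σ t=1..1: t=1:−1/241920 = -1/241920
⇒ 3j(7 4 3; 2 -3 1)² = 4/1001, sgn -1
4πI² = N·(3j₀)²·(3jₘ)² = 2100/20449
I = +1·√(0.102695/4π) = 0.09040005

0.090400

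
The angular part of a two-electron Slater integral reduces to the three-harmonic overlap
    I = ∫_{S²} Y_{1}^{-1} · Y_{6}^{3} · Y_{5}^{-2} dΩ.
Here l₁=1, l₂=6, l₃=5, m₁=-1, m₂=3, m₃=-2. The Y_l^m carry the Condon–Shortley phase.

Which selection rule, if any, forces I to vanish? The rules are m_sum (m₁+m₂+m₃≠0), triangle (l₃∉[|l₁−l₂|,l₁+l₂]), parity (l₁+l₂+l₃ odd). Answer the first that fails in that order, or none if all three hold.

azimuthal sum: -1 + 3 − 2 = 0  ✓
5 ≤ 5 ≤ 7 (triangle on l)  ✓
L = 1 + 6 + 5 = 12 (even)  ✓

none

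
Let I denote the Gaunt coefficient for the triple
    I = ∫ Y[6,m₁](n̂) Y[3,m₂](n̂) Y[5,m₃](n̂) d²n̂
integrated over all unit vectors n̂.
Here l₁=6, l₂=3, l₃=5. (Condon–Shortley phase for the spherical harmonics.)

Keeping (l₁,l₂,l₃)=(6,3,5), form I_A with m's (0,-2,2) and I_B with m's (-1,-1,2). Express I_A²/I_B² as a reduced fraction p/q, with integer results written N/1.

Same 6,3,5: normalisation and zero-m 3j drop out of the ratio.
A: Δ: 4! 8! 2! / 15! → 1/675675; sum: t=0:+1/34560 t=1:−1/8640 = -1/11520; 3j²(6 3 5; 0 -2 2) = Δ·Π!·Σ² = 3/143  (sign +1)
B: Δ: 4! 8! 2! / 15! → 1/675675; sum: t=0:+1/241920 t=1:−1/8640 t=2:+1/5760 = 1/16128; 3j²(6 3 5; -1 -1 2) = Δ·Π!·Σ² = 5/1001  (sign -1)
I_A²/I_B² = (3/143)/(5/1001) = 21/5

21/5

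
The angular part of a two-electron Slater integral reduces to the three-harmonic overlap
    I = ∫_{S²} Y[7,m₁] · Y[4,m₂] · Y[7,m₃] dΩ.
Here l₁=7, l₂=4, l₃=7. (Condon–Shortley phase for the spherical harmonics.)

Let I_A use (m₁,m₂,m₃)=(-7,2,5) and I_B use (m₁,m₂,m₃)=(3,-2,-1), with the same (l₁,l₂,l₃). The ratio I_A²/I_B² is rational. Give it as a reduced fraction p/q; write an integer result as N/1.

l's match ⇒ only the (l;m) 3-j factors differ between A and B.
A: triangle coeff Δ(7,4,7) = 1/58198140; Σ_t [4,4]: t=4:+1/348364800 = 1/348364800; (3j)²=11/646 [(7 4 7; -7 2 5)], sign=+1
B: triangle coeff Δ(7,4,7) = 1/58198140; Σ_t [0,2]: t=0:+1/1658880 t=1:−1/1088640 t=2:+1/7741440 = -13/69672960; (3j)²=325/149226 [(7 4 7; 3 -2 -1)], sign=-1
I_A²/I_B² = (11/646)/(325/149226) = 2541/325

2541/325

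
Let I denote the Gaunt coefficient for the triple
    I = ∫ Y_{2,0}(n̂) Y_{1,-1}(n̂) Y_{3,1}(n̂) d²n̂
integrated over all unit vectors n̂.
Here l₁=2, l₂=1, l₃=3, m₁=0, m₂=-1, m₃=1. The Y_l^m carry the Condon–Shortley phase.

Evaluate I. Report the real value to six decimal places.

Checks pass: Σm=0; 6 even; l₃=3∈[1,3].
(2·2+1)(2·1+1)(2·3+1) = 105
Δ: 0! 4! 2! / 7! → 1/105
sum: t=0:+1/4 = 1/4
3j²(2 1 3; 0 0 0) = Δ·Π!·Σ² = 3/35  (sign -1)
sum: t=0:+1/8 = 1/8
3j²(2 1 3; 0 -1 1) = Δ·Π!·Σ² = 2/35  (sign +1)
combine: 4πI² = 105·3/35·2/35 = 18/35
take √, sign -1: I = -0.20230066

-0.202301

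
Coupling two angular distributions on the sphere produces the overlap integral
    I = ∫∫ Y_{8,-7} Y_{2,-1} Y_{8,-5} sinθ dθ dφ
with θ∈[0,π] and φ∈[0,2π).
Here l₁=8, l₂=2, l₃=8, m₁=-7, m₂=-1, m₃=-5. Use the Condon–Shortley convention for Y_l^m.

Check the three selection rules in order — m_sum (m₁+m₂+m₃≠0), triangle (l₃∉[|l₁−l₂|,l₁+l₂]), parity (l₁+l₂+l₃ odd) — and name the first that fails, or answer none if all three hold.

m_sum

Σmᵢ = -13  ✗
l₃∈[|l₁−l₂|,l₁+l₂]=[6,10], have l₃=8
Σlᵢ = 18 ⇒ even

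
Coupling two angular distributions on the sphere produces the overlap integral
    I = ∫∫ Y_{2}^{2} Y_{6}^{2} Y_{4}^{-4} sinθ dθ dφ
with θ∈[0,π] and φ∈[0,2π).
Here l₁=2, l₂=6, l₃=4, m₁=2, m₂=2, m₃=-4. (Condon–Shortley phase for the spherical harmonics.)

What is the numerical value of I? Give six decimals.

0.015904

m-sum 0 ✓  L=12 even ✓  4≤4≤8 ✓
Π(2lᵢ+1) = 5×13×9 = 585
triangle coeff Δ(2,6,4) = 1/6435
Σ_t [2,2]: t=2:+1/2304 = 1/2304
(3j)²=5/143 [(2 6 4; 0 0 0)], sign=+1
Σ_t [0,0]: t=0:+1/967680 = 1/967680
(3j)²=1/6435 [(2 6 4; 2 2 -4)], sign=+1
⇒ 4πI² = 5/1573
I = (+1)√(5/1573/(4π)) = 0.01590434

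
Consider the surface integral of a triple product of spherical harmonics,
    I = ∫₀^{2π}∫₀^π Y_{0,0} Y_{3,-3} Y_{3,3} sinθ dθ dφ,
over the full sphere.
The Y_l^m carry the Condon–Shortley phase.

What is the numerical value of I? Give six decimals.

Rules hold: Σm=0, L=6 even, 3≤3≤3.
N = 1·7·7 = 49
Δ = 0!·0!·6!/7! = 1/7
Racah Σ t=0..0: t=0:+1/36 = 1/36
⇒ 3j(0 3 3; 0 0 0)² = 1/7, sgn -1
Racah Σ t=0..0: t=0:+1/720 = 1/720
⇒ 3j(0 3 3; 0 -3 3)² = 1/7, sgn +1
4πI² = N·(3j₀)²·(3jₘ)² = 1/1
I = -1·√(1/4π) = -0.28209479

-0.282095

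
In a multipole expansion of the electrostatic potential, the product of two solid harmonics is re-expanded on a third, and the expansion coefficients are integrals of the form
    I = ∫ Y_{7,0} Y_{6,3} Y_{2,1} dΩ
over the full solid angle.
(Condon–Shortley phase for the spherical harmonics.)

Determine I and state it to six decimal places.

0.000000

0 + 3 + 1 = 4 ≠ 0: azimuthal integral kills it; I = 0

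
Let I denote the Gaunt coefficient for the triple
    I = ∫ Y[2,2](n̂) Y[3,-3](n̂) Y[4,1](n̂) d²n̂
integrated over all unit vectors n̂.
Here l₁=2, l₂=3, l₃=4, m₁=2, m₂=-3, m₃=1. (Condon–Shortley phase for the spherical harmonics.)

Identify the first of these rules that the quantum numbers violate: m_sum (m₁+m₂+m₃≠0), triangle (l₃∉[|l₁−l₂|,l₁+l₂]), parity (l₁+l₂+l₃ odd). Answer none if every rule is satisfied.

m₁+m₂+m₃ = 2 − 3 + 1 = 0  ✓
triangle: |2−3|=1 ≤ l₃=4 ≤ 2+3=5  ✓
parity: l₁+l₂+l₃ = 9 is odd  ✗

parity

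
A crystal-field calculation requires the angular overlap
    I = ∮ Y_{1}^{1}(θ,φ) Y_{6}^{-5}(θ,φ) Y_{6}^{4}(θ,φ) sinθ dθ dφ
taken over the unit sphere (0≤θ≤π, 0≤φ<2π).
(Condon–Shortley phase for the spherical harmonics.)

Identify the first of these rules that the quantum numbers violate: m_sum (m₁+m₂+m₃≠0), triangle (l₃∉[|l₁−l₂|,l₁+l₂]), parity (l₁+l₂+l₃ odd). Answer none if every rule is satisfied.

m₁+m₂+m₃ = 1 − 5 + 4 = 0  ✓
triangle: |1−6|=5 ≤ l₃=6 ≤ 1+6=7  ✓
parity: l₁+l₂+l₃ = 13 is odd  ✗

parity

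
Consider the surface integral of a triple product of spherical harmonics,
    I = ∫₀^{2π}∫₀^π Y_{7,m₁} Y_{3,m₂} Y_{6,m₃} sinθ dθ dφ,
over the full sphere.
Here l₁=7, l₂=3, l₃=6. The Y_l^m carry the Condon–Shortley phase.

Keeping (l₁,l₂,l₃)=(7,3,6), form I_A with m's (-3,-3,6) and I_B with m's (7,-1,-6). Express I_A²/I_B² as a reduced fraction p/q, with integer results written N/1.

Same 7,3,6: normalisation and zero-m 3j drop out of the ratio.
A: Δ: 4! 10! 2! / 17! → 1/2042040; sum: t=0:+1/174182400 = 1/174182400; 3j²(7 3 6; -3 -3 6) = Δ·Π!·Σ² = 3/6188  (sign +1)
B: Δ: 4! 10! 2! / 17! → 1/2042040; sum: t=0:+1/174182400 = 1/174182400; 3j²(7 3 6; 7 -1 -6) = Δ·Π!·Σ² = 11/340  (sign +1)
I_A²/I_B² = (3/6188)/(11/340) = 15/1001

15/1001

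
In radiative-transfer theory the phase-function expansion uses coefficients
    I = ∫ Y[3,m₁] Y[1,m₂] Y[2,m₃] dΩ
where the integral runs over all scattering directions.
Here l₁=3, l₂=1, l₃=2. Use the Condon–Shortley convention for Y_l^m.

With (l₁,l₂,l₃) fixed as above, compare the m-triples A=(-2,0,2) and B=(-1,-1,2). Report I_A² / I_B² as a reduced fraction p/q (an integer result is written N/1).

5/1

Same 3,1,2: normalisation and zero-m 3j drop out of the ratio.
A: Δ: 2! 4! 0! / 7! → 1/105; sum: t=1:−1/24 = -1/24; 3j²(3 1 2; -2 0 2) = Δ·Π!·Σ² = 1/21  (sign -1)
B: Δ: 2! 4! 0! / 7! → 1/105; sum: t=0:+1/48 = 1/48; 3j²(3 1 2; -1 -1 2) = Δ·Π!·Σ² = 1/105  (sign +1)
I_A²/I_B² = (1/21)/(1/105) = 5/1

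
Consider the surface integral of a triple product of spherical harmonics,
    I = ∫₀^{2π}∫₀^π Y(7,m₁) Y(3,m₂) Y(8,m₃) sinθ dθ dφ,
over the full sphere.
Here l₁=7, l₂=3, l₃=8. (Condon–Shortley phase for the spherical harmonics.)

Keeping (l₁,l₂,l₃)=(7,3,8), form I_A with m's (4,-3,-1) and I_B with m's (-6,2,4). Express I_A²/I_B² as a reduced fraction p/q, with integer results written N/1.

Shared (l₁,l₂,l₃)=(7,3,8): N and (l;000)² cancel in I_A²/I_B².
A: Δ = 2!·12!·4!/19! = 1/5290740; Racah Σ t=0..0: t=0:+1/104509440 = 1/104509440; ⇒ 3j(7 3 8; 4 -3 -1)² = 275/50388, sgn -1
B: Δ = 2!·12!·4!/19! = 1/5290740; Racah Σ t=1..2: t=1:−1/11496038400 t=2:+1/479001600 = 23/11496038400; ⇒ 3j(7 3 8; -6 2 4)² = 529/81396, sgn +1
I_A²/I_B² = (275/50388)/(529/81396) = 5775/6877

5775/6877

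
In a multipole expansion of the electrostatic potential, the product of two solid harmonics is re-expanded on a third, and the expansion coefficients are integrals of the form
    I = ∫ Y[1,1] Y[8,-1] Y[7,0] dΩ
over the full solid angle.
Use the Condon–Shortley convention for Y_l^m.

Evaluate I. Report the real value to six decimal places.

Rules hold: Σm=0, L=16 even, 7≤7≤9.
N = 3·17·15 = 765
Δ = 2!·0!·14!/17! = 1/2040
Racah Σ t=1..1: t=1:−1/25401600 = -1/25401600
⇒ 3j(1 8 7; 0 0 0)² = 8/255, sgn +1
Racah Σ t=0..0: t=0:+1/50803200 = 1/50803200
⇒ 3j(1 8 7; 1 -1 0)² = 3/170, sgn -1
4πI² = N·(3j₀)²·(3jₘ)² = 36/85
I = -1·√(0.423529/4π) = -0.18358486

-0.183585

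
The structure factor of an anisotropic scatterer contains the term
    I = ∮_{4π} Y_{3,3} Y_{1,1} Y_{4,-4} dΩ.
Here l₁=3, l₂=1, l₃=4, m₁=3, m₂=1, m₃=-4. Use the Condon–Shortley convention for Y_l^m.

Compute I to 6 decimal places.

Rules hold: Σm=0, L=8 even, 2≤4≤4.
N = 7·3·9 = 189
Δ = 0!·6!·2!/9! = 1/252
Racah Σ t=0..0: t=0:+1/36 = 1/36
⇒ 3j(3 1 4; 0 0 0)² = 4/63, sgn +1
Racah Σ t=0..0: t=0:+1/1440 = 1/1440
⇒ 3j(3 1 4; 3 1 -4)² = 1/9, sgn +1
4πI² = N·(3j₀)²·(3jₘ)² = 4/3
I = +1·√(1.33333/4π) = 0.32573501

0.325735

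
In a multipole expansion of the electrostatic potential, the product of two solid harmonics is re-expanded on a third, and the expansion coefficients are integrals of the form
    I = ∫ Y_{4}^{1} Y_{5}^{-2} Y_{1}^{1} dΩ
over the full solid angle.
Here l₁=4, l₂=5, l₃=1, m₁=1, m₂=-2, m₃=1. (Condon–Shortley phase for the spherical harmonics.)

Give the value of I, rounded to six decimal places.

m-sum 0 ✓  L=10 even ✓  1≤1≤9 ✓
Π(2lᵢ+1) = 9×11×3 = 297
triangle coeff Δ(4,5,1) = 1/495
Σ_t [4,4]: t=4:+1/576 = 1/576
(3j)²=5/99 [(4 5 1; 0 0 0)], sign=-1
Σ_t [3,3]: t=3:−1/1440 = -1/1440
(3j)²=7/165 [(4 5 1; 1 -2 1)], sign=-1
⇒ 4πI² = 7/11
I = (+1)√(7/11/(4π)) = 0.22503380

0.225034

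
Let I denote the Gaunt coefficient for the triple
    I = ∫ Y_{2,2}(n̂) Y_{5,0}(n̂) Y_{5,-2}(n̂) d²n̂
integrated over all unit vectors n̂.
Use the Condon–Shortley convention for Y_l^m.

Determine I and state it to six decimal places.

-0.191372

m-sum 0 ✓  L=12 even ✓  3≤5≤7 ✓
Π(2lᵢ+1) = 5×11×11 = 605
triangle coeff Δ(2,5,5) = 1/38610
Σ_t [0,2]: t=0:+1/2880 t=1:−1/576 t=2:+1/2880 = -1/960
(3j)²=10/429 [(2 5 5; 0 0 0)], sign=+1
Σ_t [0,0]: t=0:+1/2880 = 1/2880
(3j)²=14/429 [(2 5 5; 2 0 -2)], sign=-1
⇒ 4πI² = 700/1521
I = (-1)√(700/1521/(4π)) = -0.19137248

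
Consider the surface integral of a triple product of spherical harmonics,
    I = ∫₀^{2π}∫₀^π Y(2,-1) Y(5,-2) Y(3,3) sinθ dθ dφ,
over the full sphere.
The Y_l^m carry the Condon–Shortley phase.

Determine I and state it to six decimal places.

m-sum 0 ✓  L=10 even ✓  3≤3≤7 ✓
Π(2lᵢ+1) = 5×11×7 = 385
triangle coeff Δ(2,5,3) = 1/2310
Σ_t [2,2]: t=2:+1/144 = 1/144
(3j)²=10/231 [(2 5 3; 0 0 0)], sign=-1
Σ_t [3,3]: t=3:−1/4320 = -1/4320
(3j)²=1/330 [(2 5 3; -1 -2 3)], sign=-1
⇒ 4πI² = 5/99
I = (+1)√(5/99/(4π)) = 0.06339609

0.063396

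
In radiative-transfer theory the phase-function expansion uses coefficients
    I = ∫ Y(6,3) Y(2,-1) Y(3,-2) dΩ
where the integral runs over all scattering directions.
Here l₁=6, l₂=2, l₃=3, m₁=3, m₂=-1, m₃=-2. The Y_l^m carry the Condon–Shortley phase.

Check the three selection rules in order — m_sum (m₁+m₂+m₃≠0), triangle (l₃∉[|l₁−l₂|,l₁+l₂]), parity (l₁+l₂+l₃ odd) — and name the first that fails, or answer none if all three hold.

triangle

Σmᵢ = 0  ✓
l₃∈[|l₁−l₂|,l₁+l₂]=[4,8], have l₃=3  ✗
Σlᵢ = 11 ⇒ odd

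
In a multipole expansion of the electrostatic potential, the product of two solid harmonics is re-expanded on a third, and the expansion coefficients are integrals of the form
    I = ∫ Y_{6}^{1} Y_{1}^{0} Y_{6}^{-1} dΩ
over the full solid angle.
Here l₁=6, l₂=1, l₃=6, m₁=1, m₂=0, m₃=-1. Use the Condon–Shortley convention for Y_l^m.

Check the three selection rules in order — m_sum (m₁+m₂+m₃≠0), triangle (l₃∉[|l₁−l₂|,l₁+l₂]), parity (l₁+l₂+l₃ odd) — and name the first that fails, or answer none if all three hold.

parity

m₁+m₂+m₃ = 1 + 0 − 1 = 0  ✓
triangle: |6−1|=5 ≤ l₃=6 ≤ 6+1=7  ✓
parity: l₁+l₂+l₃ = 13 is odd  ✗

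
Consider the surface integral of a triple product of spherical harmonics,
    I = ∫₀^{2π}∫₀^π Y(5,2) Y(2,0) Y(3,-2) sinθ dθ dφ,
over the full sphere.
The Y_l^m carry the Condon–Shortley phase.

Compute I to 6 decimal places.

Checks pass: Σm=0; 10 even; l₃=3∈[3,7].
(2·5+1)(2·2+1)(2·3+1) = 385
Δ: 4! 6! 0! / 11! → 1/2310
sum: t=2:+1/144 = 1/144
3j²(5 2 3; 0 0 0) = Δ·Π!·Σ² = 10/231  (sign -1)
sum: t=2:+1/480 = 1/480
3j²(5 2 3; 2 0 -2) = Δ·Π!·Σ² = 3/110  (sign -1)
combine: 4πI² = 385·10/231·3/110 = 5/11
take √, sign +1: I = 0.19018827

0.190188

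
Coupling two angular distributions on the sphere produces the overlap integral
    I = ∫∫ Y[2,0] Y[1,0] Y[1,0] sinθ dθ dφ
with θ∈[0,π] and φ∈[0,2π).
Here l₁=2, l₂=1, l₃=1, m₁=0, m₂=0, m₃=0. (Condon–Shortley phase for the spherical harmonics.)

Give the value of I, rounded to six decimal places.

0.252313

m-sum 0 ✓  L=4 even ✓  1≤1≤3 ✓
Π(2lᵢ+1) = 5×3×3 = 45
triangle coeff Δ(2,1,1) = 1/30
Σ_t [1,1]: t=1:−1/1 = -1/1
(3j)²=2/15 [(2 1 1; 0 0 0)], sign=+1
(m-triple is (0,0,0) — same symbol as above.)
⇒ 4πI² = 4/5
I = (+1)√(4/5/(4π)) = 0.25231325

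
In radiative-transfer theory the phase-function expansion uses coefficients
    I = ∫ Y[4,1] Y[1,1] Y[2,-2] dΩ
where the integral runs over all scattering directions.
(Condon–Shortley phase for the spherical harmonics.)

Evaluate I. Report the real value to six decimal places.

0.000000

triangle: need 3≤l₃≤5, have 2; I=0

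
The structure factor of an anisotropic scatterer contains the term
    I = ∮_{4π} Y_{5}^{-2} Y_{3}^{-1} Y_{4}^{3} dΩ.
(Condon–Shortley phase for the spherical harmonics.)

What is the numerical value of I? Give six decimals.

-0.171363

Checks pass: Σm=0; 12 even; l₃=4∈[2,8].
(2·5+1)(2·3+1)(2·4+1) = 693
Δ: 4! 6! 2! / 13! → 1/180180
sum: t=1:−1/576 t=2:+1/144 t=3:−1/576 = 1/288
3j²(5 3 4; 0 0 0) = Δ·Π!·Σ² = 20/1001  (sign +1)
sum: t=1:−1/4320 t=2:+1/960 = 7/8640
3j²(5 3 4; -2 -1 3) = Δ·Π!·Σ² = 343/12870  (sign -1)
combine: 4πI² = 693·20/1001·343/12870 = 686/1859
take √, sign -1: I = -0.17136315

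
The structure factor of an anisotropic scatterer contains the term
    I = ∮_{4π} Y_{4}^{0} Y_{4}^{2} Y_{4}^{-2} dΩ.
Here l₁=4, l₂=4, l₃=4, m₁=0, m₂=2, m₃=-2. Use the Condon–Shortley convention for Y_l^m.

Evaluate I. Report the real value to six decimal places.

m-sum 0 ✓  L=12 even ✓  0≤4≤8 ✓
Π(2lᵢ+1) = 9×9×9 = 729
triangle coeff Δ(4,4,4) = 1/450450
Σ_t [0,4]: t=0:+1/13824 t=1:−1/216 t=2:+1/64 t=3:−1/216 t=4:+1/13824 = 5/768
(3j)²=18/1001 [(4 4 4; 0 0 0)], sign=+1
Σ_t [2,4]: t=2:+1/384 t=3:−1/216 t=4:+1/2304 = -11/6912
(3j)²=11/1638 [(4 4 4; 0 2 -2)], sign=-1
⇒ 4πI² = 729/8281
I = (-1)√(729/8281/(4π)) = -0.08369845

-0.083698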